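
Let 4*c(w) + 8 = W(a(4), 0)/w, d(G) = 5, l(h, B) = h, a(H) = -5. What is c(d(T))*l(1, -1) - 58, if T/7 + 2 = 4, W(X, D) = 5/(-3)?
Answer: -721/12 ≈ -60.083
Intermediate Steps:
W(X, D) = -5/3 (W(X, D) = 5*(-⅓) = -5/3)
T = 14 (T = -14 + 7*4 = -14 + 28 = 14)
c(w) = -2 - 5/(12*w) (c(w) = -2 + (-5/(3*w))/4 = -2 - 5/(12*w))
c(d(T))*l(1, -1) - 58 = (-2 - 5/12/5)*1 - 58 = (-2 - 5/12*⅕)*1 - 58 = (-2 - 1/12)*1 - 58 = -25/12*1 - 58 = -25/12 - 58 = -721/12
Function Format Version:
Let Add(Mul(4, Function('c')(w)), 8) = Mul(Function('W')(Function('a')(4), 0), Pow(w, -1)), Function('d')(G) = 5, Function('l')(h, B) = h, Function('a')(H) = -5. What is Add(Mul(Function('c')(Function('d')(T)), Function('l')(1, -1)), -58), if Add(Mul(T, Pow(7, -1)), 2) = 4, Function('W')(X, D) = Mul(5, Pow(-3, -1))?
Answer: Rational(-721, 12) ≈ -60.083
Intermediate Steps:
Function('W')(X, D) = Rational(-5, 3) (Function('W')(X, D) = Mul(5, Rational(-1, 3)) = Rational(-5, 3))
T = 14 (T = Add(-14, Mul(7, 4)) = Add(-14, 28) = 14)
Function('c')(w) = Add(-2, Mul(Rational(-5, 12), Pow(w, -1))) (Function('c')(w) = Add(-2, Mul(Rational(1, 4), Mul(Rational(-5, 3), Pow(w, -1)))) = Add(-2, Mul(Rational(-5, 12), Pow(w, -1))))
Add(Mul(Function('c')(Function('d')(T)), Function('l')(1, -1)), -58) = Add(Mul(Add(-2, Mul(Rational(-5, 12), Pow(5, -1))), 1), -58) = Add(Mul(Add(-2, Mul(Rational(-5, 12), Rational(1, 5))), 1), -58) = Add(Mul(Add(-2, Rational(-1, 12)), 1), -58) = Add(Mul(Rational(-25, 12), 1), -58) = Add(Rational(-25, 12), -58) = Rational(-721, 12)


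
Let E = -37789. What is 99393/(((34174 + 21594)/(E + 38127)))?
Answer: 16797417/27884 ≈ 602.40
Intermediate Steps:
99393/(((34174 + 21594)/(E + 38127))) = 99393/(((34174 + 21594)/(-37789 + 38127))) = 99393/((55768/338)) = 99393/((55768*(1/338))) = 99393/(27884/169) = 99393*(169/27884) = 16797417/27884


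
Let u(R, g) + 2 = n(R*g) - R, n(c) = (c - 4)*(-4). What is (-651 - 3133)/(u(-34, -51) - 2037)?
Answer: 3784/8925 ≈ 0.42398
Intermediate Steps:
n(c) = 16 - 4*c (n(c) = (-4 + c)*(-4) = 16 - 4*c)
u(R, g) = 14 - R - 4*R*g (u(R, g) = -2 + ((16 - 4*R*g) - R) = -2 + (16 - R - 4*R*g) = 14 - R - 4*R*g)
(-651 - 3133)/(u(-34, -51) - 2037) = (-651 - 3133)/((14 - 1*(-34) - 4*(-34)*(-51)) - 2037) = -3784/((14 + 34 - 6936) - 2037) = -3784/(-6888 - 2037) = -3784/(-8925) = -3784*(-1/8925) = 3784/8925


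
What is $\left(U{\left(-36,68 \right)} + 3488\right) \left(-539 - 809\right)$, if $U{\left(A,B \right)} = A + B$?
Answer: $-4744960$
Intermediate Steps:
$\left(U{\left(-36,68 \right)} + 3488\right) \left(-539 - 809\right) = \left(\left(-36 + 68\right) + 3488\right) \left(-539 - 809\right) = \left(32 + 3488\right) \left(-1348\right) = 3520 \left(-1348\right) = -4744960$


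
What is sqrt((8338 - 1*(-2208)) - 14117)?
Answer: I*sqrt(3571) ≈ 59.758*I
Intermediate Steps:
sqrt((8338 - 1*(-2208)) - 14117) = sqrt((8338 + 2208) - 14117) = sqrt(10546 - 14117) = sqrt(-3571) = I*sqrt(3571)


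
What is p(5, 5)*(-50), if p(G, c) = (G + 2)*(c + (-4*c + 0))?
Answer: 5250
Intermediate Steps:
p(G, c) = -3*c*(2 + G) (p(G, c) = (2 + G)*(c - 4*c) = (2 + G)*(-3*c) = -3*c*(2 + G))
p(5, 5)*(-50) = -3*5*(2 + 5)*(-50) = -3*5*7*(-50) = -105*(-50) = 5250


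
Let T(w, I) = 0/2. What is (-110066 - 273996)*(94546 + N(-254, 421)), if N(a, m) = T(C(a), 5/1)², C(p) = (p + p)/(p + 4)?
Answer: -36311525852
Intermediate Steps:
C(p) = 2*p/(4 + p) (C(p) = (2*p)/(4 + p) = 2*p/(4 + p))
T(w, I) = 0 (T(w, I) = 0*(½) = 0)
N(a, m) = 0 (N(a, m) = 0² = 0)
(-110066 - 273996)*(94546 + N(-254, 421)) = (-110066 - 273996)*(94546 + 0) = -384062*94546 = -36311525852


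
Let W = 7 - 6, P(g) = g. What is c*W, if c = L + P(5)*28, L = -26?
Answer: 114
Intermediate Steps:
W = 1
c = 114 (c = -26 + 5*28 = -26 + 140 = 114)
c*W = 114*1 = 114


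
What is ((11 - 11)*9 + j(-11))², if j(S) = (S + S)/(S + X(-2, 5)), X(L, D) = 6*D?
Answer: 484/361 ≈ 1.3407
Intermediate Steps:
j(S) = 2*S/(30 + S) (j(S) = (S + S)/(S + 6*5) = (2*S)/(S + 30) = (2*S)/(30 + S) = 2*S/(30 + S))
((11 - 11)*9 + j(-11))² = ((11 - 11)*9 + 2*(-11)/(30 - 11))² = (0*9 + 2*(-11)/19)² = (0 + 2*(-11)*(1/19))² = (0 - 22/19)² = (-22/19)² = 484/361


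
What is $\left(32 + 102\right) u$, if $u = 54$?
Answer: $7236$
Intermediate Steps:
$\left(32 + 102\right) u = \left(32 + 102\right) 54 = 134 \cdot 54 = 7236$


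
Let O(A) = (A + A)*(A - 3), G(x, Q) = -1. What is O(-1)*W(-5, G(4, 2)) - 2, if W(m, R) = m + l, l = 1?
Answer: -34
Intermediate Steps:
W(m, R) = 1 + m (W(m, R) = m + 1 = 1 + m)
O(A) = 2*A*(-3 + A) (O(A) = (2*A)*(-3 + A) = 2*A*(-3 + A))
O(-1)*W(-5, G(4, 2)) - 2 = (2*(-1)*(-3 - 1))*(1 - 5) - 2 = (2*(-1)*(-4))*(-4) - 2 = 8*(-4) - 2 = -32 - 2 = -34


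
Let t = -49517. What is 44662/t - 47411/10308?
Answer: -2808026383/510421236 ≈ -5.5014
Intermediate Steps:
44662/t - 47411/10308 = 44662/(-49517) - 47411/10308 = 44662*(-1/49517) - 47411*1/10308 = -44662/49517 - 47411/10308 = -2808026383/510421236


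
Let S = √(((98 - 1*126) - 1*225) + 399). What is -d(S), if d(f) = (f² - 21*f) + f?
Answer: -146 + 20*√146 ≈ 95.661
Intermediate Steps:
S = √146 (S = √(((98 - 126) - 225) + 399) = √((-28 - 225) + 399) = √(-253 + 399) = √146 ≈ 12.083)
d(f) = f² - 20*f
-d(S) = -√146*(-20 + √146)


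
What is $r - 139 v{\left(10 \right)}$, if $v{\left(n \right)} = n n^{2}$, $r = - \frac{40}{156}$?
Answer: $- \frac{5421010}{39} \approx -1.39 \cdot 10^{5}$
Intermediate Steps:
$r = - \frac{10}{39}$ ($r = \left(-40\right) \frac{1}{156} = - \frac{10}{39} \approx -0.25641$)
$v{\left(n \right)} = n^{3}$
$r - 139 v{\left(10 \right)} = - \frac{10}{39} - 139 \cdot 10^{3} = - \frac{10}{39} - 139000 = - \frac{5421010}{39}$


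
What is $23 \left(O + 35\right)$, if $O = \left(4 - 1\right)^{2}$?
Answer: $1012$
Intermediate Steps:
$O = 9$ ($O = 3^{2} = 9$)
$23 \left(O + 35\right) = 23 \left(9 + 35\right) = 23 \cdot 44 = 1012$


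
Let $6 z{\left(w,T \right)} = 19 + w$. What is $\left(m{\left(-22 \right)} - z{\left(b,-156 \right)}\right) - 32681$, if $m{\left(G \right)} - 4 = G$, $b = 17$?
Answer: $-32705$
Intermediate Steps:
$m{\left(G \right)} = 4 + G$
$z{\left(w,T \right)} = \frac{19}{6} + \frac{w}{6}$ ($z{\left(w,T \right)} = \frac{19 + w}{6} = \frac{19}{6} + \frac{w}{6}$)
$\left(m{\left(-22 \right)} - z{\left(b,-156 \right)}\right) - 32681 = \left(\left(4 - 22\right) - \left(\frac{19}{6} + \frac{1}{6} \cdot 17\right)\right) - 32681 = \left(-18 - \left(\frac{19}{6} + \frac{17}{6}\right)\right) - 32681 = \left(-18 - 6\right) - 32681 = -24 - 32681 = -32705$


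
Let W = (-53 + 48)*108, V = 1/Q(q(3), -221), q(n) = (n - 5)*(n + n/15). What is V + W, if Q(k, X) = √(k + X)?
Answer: -540 - I*√5685/1137 ≈ -540.0 - 0.066314*I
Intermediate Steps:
q(n) = 16*n*(-5 + n)/15 (q(n) = (-5 + n)*(n + n*(1/15)) = (-5 + n)*(n + n/15) = (-5 + n)*(16*n/15) = 16*n*(-5 + n)/15)
Q(k, X) = √(X + k)
V = -I*√5685/1137 (V = 1/(√(-221 + (16/15)*3*(-5 + 3))) = 1/(√(-221 + (16/15)*3*(-2))) = 1/(√(-221 - 32/5)) = 1/(√(-1137/5)) = 1/(I*√5685/5) = -I*√5685/1137 ≈ -0.066314*I)
W = -540 (W = -5*108 = -540)
V + W = -I*√5685/1137 - 540 = -540 - I*√5685/1137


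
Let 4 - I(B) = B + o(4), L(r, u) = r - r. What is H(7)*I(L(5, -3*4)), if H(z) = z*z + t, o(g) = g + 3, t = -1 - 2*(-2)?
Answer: -156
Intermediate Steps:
t = 3 (t = -1 + 4 = 3)
o(g) = 3 + g
L(r, u) = 0
I(B) = -3 - B (I(B) = 4 - (B + (3 + 4)) = 4 - (B + 7) = 4 - (7 + B) = 4 + (-7 - B) = -3 - B)
H(z) = 3 + z**2 (H(z) = z*z + 3 = z**2 + 3 = 3 + z**2)
H(7)*I(L(5, -3*4)) = (3 + 7**2)*(-3 - 1*0) = (3 + 49)*(-3 + 0) = 52*(-3) = -156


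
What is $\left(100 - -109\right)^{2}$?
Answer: $43681$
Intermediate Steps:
$\left(100 - -109\right)^{2} = \left(100 + 109\right)^{2} = 209^{2} = 43681$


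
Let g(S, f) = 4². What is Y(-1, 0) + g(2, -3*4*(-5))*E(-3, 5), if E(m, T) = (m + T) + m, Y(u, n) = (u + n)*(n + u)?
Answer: -15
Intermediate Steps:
g(S, f) = 16
Y(u, n) = (n + u)² (Y(u, n) = (n + u)*(n + u) = (n + u)²)
E(m, T) = T + 2*m (E(m, T) = (T + m) + m = T + 2*m)
Y(-1, 0) + g(2, -3*4*(-5))*E(-3, 5) = (0 - 1)² + 16*(5 + 2*(-3)) = (-1)² + 16*(5 - 6) = 1 + 16*(-1) = 1 - 16 = -15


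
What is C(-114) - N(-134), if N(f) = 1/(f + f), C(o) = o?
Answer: -30551/268 ≈ -114.00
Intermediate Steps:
N(f) = 1/(2*f)
C(-114) - N(-134) = -114 - 1/(2*(-134)) = -114 - (-1)/(2*134) = -114 - 1*(-1/268) = -114 + 1/268 = -30551/268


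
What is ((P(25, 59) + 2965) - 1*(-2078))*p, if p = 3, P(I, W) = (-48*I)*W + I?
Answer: -197196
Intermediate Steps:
P(I, W) = I - 48*I*W (P(I, W) = -48*I*W + I = I - 48*I*W)
((P(25, 59) + 2965) - 1*(-2078))*p = ((25*(1 - 48*59) + 2965) - 1*(-2078))*3 = ((25*(1 - 2832) + 2965) + 2078)*3 = ((25*(-2831) + 2965) + 2078)*3 = ((-70775 + 2965) + 2078)*3 = (-67810 + 2078)*3 = -65732*3 = -197196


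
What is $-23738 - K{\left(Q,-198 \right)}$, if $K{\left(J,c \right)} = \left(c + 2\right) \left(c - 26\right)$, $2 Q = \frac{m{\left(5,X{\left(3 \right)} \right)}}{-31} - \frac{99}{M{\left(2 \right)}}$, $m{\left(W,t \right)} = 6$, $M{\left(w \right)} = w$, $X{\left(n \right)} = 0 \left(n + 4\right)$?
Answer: $-67642$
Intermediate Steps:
$X{\left(n \right)} = 0$ ($X{\left(n \right)} = 0 \left(4 + n\right) = 0$)
$Q = - \frac{3081}{124}$ ($Q = \frac{\frac{6}{-31} - \frac{99}{2}}{2} = \frac{6 \left(- \frac{1}{31}\right) - \frac{99}{2}}{2} = \frac{- \frac{6}{31} - \frac{99}{2}}{2} = \frac{1}{2} \left(- \frac{3081}{62}\right) = - \frac{3081}{124} \approx -24.847$)
$K{\left(J,c \right)} = \left(-26 + c\right) \left(2 + c\right)$ ($K{\left(J,c \right)} = \left(2 + c\right) \left(-26 + c\right) = \left(-26 + c\right) \left(2 + c\right)$)
$-23738 - K{\left(Q,-198 \right)} = -23738 - \left(-52 + \left(-198\right)^{2} - -4752\right) = -23738 - \left(-52 + 39204 + 4752\right) = -23738 - 43904 = -67642$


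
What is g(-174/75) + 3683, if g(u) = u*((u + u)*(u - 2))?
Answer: 56820251/15625 ≈ 3636.5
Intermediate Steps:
g(u) = 2*u²*(-2 + u) (g(u) = u*((2*u)*(-2 + u)) = u*(2*u*(-2 + u)) = 2*u²*(-2 + u))
g(-174/75) + 3683 = 2*(-174/75)²*(-2 - 174/75) + 3683 = 2*(-174*1/75)²*(-2 - 174*1/75) + 3683 = 2*(-58/25)²*(-2 - 58/25) + 3683 = 2*(3364/625)*(-108/25) + 3683 = -726624/15625 + 3683 = 56820251/15625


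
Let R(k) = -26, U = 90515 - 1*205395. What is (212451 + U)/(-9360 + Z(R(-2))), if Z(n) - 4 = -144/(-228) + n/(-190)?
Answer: -9269245/888747 ≈ -10.430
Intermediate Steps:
U = -114880 (U = 90515 - 205395 = -114880)
Z(n) = 88/19 - n/190 (Z(n) = 4 + (-144/(-228) + n/(-190)) = 4 + (-144*(-1/228) + n*(-1/190)) = 4 + (12/19 - n/190) = 88/19 - n/190)
(212451 + U)/(-9360 + Z(R(-2))) = (212451 - 114880)/(-9360 + (88/19 - 1/190*(-26))) = 97571/(-9360 + (88/19 + 13/95)) = 97571/(-9360 + 453/95) = 97571/(-888747/95) = 97571*(-95/888747) = -9269245/888747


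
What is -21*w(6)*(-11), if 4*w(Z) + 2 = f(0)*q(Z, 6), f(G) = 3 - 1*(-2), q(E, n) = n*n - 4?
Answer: 18249/2 ≈ 9124.5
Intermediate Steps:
q(E, n) = -4 + n² (q(E, n) = n² - 4 = -4 + n²)
f(G) = 5 (f(G) = 3 + 2 = 5)
w(Z) = 79/2 (w(Z) = -½ + (5*(-4 + 6²))/4 = -½ + (5*(-4 + 36))/4 = -½ + (5*32)/4 = -½ + (¼)*160 = -½ + 40 = 79/2)
-21*w(6)*(-11) = -21*79/2*(-11) = -1659/2*(-11) = 18249/2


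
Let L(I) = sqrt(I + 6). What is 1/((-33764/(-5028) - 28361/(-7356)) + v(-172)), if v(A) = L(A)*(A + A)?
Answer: 11157636075436/20734636264406244953 + 363100979275136*I*sqrt(166)/20734636264406244953 ≈ 5.3812e-7 + 0.00022562*I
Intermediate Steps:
L(I) = sqrt(6 + I)
v(A) = 2*A*sqrt(6 + A) (v(A) = sqrt(6 + A)*(A + A) = sqrt(6 + A)*(2*A) = 2*A*sqrt(6 + A))
1/((-33764/(-5028) - 28361/(-7356)) + v(-172)) = 1/((-33764/(-5028) - 28361/(-7356)) + 2*(-172)*sqrt(6 - 172)) = 1/((-33764*(-1/5028) - 28361*(-1/7356)) + 2*(-172)*sqrt(-166)) = 1/((8441/1257 + 28361/7356) + 2*(-172)*(I*sqrt(166))) = 1/(10860197/1027388 - 344*I*sqrt(166))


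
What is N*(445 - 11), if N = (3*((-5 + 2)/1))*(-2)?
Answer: 7812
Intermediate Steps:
N = 18 (N = (3*(-3*1))*(-2) = (3*(-3))*(-2) = -9*(-2) = 18)
N*(445 - 11) = 18*(445 - 11) = 18*434 = 7812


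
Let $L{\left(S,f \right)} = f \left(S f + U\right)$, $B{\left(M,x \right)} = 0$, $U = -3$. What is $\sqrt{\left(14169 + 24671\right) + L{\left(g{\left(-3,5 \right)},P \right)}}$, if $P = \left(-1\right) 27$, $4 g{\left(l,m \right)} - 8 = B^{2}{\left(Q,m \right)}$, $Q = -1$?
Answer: $\sqrt{40379} \approx 200.95$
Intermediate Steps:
$g{\left(l,m \right)} = 2$ ($g{\left(l,m \right)} = 2 + \frac{0^{2}}{4} = 2 + \frac{1}{4} \cdot 0 = 2 + 0 = 2$)
$P = -27$
$L{\left(S,f \right)} = f \left(-3 + S f\right)$ ($L{\left(S,f \right)} = f \left(S f - 3\right) = f \left(-3 + S f\right)$)
$\sqrt{\left(14169 + 24671\right) + L{\left(g{\left(-3,5 \right)},P \right)}} = \sqrt{\left(14169 + 24671\right) - 27 \left(-3 + 2 \left(-27\right)\right)} = \sqrt{38840 - 27 \left(-3 - 54\right)} = \sqrt{38840 - -1539} = \sqrt{38840 + 1539} = \sqrt{40379}$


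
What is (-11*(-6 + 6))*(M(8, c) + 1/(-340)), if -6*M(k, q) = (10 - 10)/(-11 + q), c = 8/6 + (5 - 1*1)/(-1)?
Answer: 0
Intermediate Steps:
c = -8/3 (c = 8*(⅙) + (5 - 1)*(-1) = 4/3 + 4*(-1) = 4/3 - 4 = -8/3 ≈ -2.6667)
M(k, q) = 0 (M(k, q) = -(10 - 10)/(6*(-11 + q)) = -0/(-11 + q) = -⅙*0 = 0)
(-11*(-6 + 6))*(M(8, c) + 1/(-340)) = (-11*(-6 + 6))*(0 + 1/(-340)) = (-11*0)*(0 - 1/340) = 0*(-1/340) = 0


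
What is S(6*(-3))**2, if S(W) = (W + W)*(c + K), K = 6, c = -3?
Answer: 11664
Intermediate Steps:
S(W) = 6*W (S(W) = (W + W)*(-3 + 6) = (2*W)*3 = 6*W)
S(6*(-3))**2 = (6*(6*(-3)))**2 = (6*(-18))**2 = (-108)**2 = 11664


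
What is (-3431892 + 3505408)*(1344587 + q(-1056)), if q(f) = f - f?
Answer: 98848657892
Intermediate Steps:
q(f) = 0
(-3431892 + 3505408)*(1344587 + q(-1056)) = (-3431892 + 3505408)*(1344587 + 0) = 73516*1344587 = 98848657892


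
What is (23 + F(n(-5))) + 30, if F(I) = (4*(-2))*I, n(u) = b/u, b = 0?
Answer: 53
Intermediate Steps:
n(u) = 0 (n(u) = 0/u = 0)
F(I) = -8*I
(23 + F(n(-5))) + 30 = (23 - 8*0) + 30 = (23 + 0) + 30 = 23 + 30 = 53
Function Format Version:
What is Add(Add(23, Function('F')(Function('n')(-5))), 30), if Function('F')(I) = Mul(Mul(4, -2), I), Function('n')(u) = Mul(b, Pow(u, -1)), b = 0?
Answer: 53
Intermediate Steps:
Function('n')(u) = 0 (Function('n')(u) = Mul(0, Pow(u, -1)) = 0)
Function('F')(I) = Mul(-8, I)
Add(Add(23, Function('F')(Function('n')(-5))), 30) = Add(Add(23, Mul(-8, 0)), 30) = Add(Add(23, 0), 30) = Add(23, 30) = 53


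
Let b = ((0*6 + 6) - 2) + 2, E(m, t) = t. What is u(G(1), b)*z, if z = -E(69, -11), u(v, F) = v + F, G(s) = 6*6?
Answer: 462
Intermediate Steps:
G(s) = 36
b = 6 (b = ((0 + 6) - 2) + 2 = (6 - 2) + 2 = 4 + 2 = 6)
u(v, F) = F + v
z = 11 (z = -1*(-11) = 11)
u(G(1), b)*z = (6 + 36)*11 = 42*11 = 462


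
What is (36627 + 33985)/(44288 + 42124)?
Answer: 17653/21603 ≈ 0.81715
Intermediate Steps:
(36627 + 33985)/(44288 + 42124) = 70612/86412 = 70612*(1/86412) = 17653/21603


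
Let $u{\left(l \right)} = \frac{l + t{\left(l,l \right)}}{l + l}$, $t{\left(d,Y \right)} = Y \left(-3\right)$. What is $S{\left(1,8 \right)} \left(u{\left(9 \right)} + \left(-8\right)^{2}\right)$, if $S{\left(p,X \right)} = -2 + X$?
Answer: $378$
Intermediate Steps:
$t{\left(d,Y \right)} = - 3 Y$
$u{\left(l \right)} = -1$ ($u{\left(l \right)} = \frac{l - 3 l}{l + l} = \frac{\left(-2\right) l}{2 l} = - 2 l \frac{1}{2 l} = -1$)
$S{\left(1,8 \right)} \left(u{\left(9 \right)} + \left(-8\right)^{2}\right) = \left(-2 + 8\right) \left(-1 + \left(-8\right)^{2}\right) = 6 \left(-1 + 64\right) = 6 \cdot 63 = 378$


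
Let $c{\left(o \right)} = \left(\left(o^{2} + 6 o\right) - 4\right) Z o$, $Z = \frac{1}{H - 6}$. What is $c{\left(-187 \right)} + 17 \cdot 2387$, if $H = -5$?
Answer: $615910$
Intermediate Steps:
$Z = - \frac{1}{11}$ ($Z = \frac{1}{-5 - 6} = \frac{1}{-11} = - \frac{1}{11} \approx -0.090909$)
$c{\left(o \right)} = o \left(\frac{4}{11} - \frac{6 o}{11} - \frac{o^{2}}{11}\right)$ ($c{\left(o \right)} = \left(\left(o^{2} + 6 o\right) - 4\right) \left(- \frac{1}{11}\right) o = \left(-4 + o^{2} + 6 o\right) \left(- \frac{1}{11}\right) o = \left(\frac{4}{11} - \frac{6 o}{11} - \frac{o^{2}}{11}\right) o = o \left(\frac{4}{11} - \frac{6 o}{11} - \frac{o^{2}}{11}\right)$)
$c{\left(-187 \right)} + 17 \cdot 2387 = \frac{1}{11} \left(-187\right) \left(4 - \left(-187\right)^{2} - -1122\right) + 17 \cdot 2387 = \frac{1}{11} \left(-187\right) \left(4 - 34969 + 1122\right) + 40579 = \frac{1}{11} \left(-187\right) \left(-33843\right) + 40579 = 575331 + 40579 = 615910$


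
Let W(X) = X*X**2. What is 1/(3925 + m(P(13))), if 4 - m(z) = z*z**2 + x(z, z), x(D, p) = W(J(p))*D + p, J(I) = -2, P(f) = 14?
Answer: 1/1283 ≈ 0.00077942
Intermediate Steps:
W(X) = X**3
x(D, p) = p - 8*D (x(D, p) = (-2)**3*D + p = -8*D + p = p - 8*D)
m(z) = 4 - z**3 + 7*z (m(z) = 4 - (z*z**2 + (z - 8*z)) = 4 - (z**3 - 7*z) = 4 + (-z**3 + 7*z) = 4 - z**3 + 7*z)
1/(3925 + m(P(13))) = 1/(3925 + (4 - 1*14**3 + 7*14)) = 1/(3925 + (4 - 1*2744 + 98)) = 1/(3925 + (4 - 2744 + 98)) = 1/(3925 - 2642) = 1/1283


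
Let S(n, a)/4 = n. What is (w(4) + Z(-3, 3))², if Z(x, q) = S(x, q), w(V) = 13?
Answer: 1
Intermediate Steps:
S(n, a) = 4*n
Z(x, q) = 4*x
(w(4) + Z(-3, 3))² = (13 + 4*(-3))² = (13 - 12)² = 1² = 1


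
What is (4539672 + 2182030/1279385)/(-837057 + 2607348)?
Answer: 1161598088750/452976750207 ≈ 2.5644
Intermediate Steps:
(4539672 + 2182030/1279385)/(-837057 + 2607348) = (4539672 + 2182030*(1/1279385))/1770291 = (4539672 + 436406/255877)*(1/1770291) = (1161598088750/255877)*(1/1770291) = 1161598088750/452976750207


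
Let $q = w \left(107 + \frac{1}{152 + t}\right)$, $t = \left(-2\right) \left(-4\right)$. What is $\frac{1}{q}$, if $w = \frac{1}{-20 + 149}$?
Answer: $\frac{6880}{5707} \approx 1.2055$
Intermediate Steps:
$w = \frac{1}{129} \approx 0.0077519$
$t = 8$
$q = \frac{5707}{6880}$ ($q = \frac{107 + \frac{1}{152 + 8}}{129} = \frac{107 + \frac{1}{160}}{129} = \frac{1}{129} \cdot \frac{17121}{160} = \frac{5707}{6880} \approx 0.82951$)
$\frac{1}{q} = \frac{1}{\frac{5707}{6880}} = \frac{6880}{5707}$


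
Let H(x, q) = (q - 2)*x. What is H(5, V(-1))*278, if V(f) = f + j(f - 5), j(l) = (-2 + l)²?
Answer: 84790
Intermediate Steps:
V(f) = f + (-7 + f)² (V(f) = f + (-2 + (f - 5))² = f + (-2 + (-5 + f))² = f + (-7 + f)²)
H(x, q) = x*(-2 + q) (H(x, q) = (-2 + q)*x = x*(-2 + q))
H(5, V(-1))*278 = (5*(-2 + (-1 + (-7 - 1)²)))*278 = (5*(-2 + (-1 + (-8)²)))*278 = (5*(-2 + (-1 + 64)))*278 = (5*(-2 + 63))*278 = (5*61)*278 = 305*278 = 84790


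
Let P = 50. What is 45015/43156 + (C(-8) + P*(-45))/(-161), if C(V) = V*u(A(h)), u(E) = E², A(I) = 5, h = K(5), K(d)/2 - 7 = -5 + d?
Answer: 16139945/992588 ≈ 16.260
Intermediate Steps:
K(d) = 4 + 2*d (K(d) = 14 + 2*(-5 + d) = 14 + (-10 + 2*d) = 4 + 2*d)
h = 14 (h = 4 + 2*5 = 4 + 10 = 14)
C(V) = 25*V (C(V) = V*5² = V*25 = 25*V)
45015/43156 + (C(-8) + P*(-45))/(-161) = 45015/43156 + (25*(-8) + 50*(-45))/(-161) = 45015*(1/43156) + (-200 - 2250)*(-1/161) = 45015/43156 - 2450*(-1/161) = 45015/43156 + 350/23 = 16139945/992588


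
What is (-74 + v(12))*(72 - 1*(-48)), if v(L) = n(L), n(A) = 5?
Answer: -8280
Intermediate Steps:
v(L) = 5
(-74 + v(12))*(72 - 1*(-48)) = (-74 + 5)*(72 - 1*(-48)) = -69*(72 + 48) = -69*120 = -8280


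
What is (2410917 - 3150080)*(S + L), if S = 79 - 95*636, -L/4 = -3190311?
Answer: -9388037564189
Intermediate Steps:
L = 12761244 (L = -4*(-3190311) = 12761244)
S = -60341 (S = 79 - 60420 = -60341)
(2410917 - 3150080)*(S + L) = (2410917 - 3150080)*(-60341 + 12761244) = -739163*12700903 = -9388037564189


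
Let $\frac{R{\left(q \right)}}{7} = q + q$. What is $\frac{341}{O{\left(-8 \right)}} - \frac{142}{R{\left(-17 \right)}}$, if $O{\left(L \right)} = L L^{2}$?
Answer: $- \frac{4227}{60928} \approx -0.069377$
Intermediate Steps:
$O{\left(L \right)} = L^{3}$
$R{\left(q \right)} = 14 q$ ($R{\left(q \right)} = 7 \left(q + q\right) = 7 \cdot 2 q = 14 q$)
$\frac{341}{O{\left(-8 \right)}} - \frac{142}{R{\left(-17 \right)}} = \frac{341}{\left(-8\right)^{3}} - \frac{142}{14 \left(-17\right)} = \frac{341}{-512} - \frac{142}{-238} = 341 \left(- \frac{1}{512}\right) - - \frac{71}{119} = - \frac{341}{512} + \frac{71}{119} = - \frac{4227}{60928}$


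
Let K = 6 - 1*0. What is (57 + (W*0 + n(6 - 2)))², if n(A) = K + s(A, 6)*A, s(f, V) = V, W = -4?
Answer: 7569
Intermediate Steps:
K = 6 (K = 6 + 0 = 6)
n(A) = 6 + 6*A
(57 + (W*0 + n(6 - 2)))² = (57 + (-4*0 + (6 + 6*(6 - 2))))² = (57 + (0 + (6 + 6*4)))² = (57 + (0 + (6 + 24)))² = (57 + (0 + 30))² = (57 + 30)² = 87² = 7569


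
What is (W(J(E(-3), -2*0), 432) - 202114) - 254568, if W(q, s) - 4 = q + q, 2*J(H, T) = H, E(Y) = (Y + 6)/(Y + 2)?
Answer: -456681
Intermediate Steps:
E(Y) = (6 + Y)/(2 + Y)
J(H, T) = H/2
W(q, s) = 4 + 2*q (W(q, s) = 4 + (q + q) = 4 + 2*q)
(W(J(E(-3), -2*0), 432) - 202114) - 254568 = ((4 + 2*(((6 - 3)/(2 - 3))/2)) - 202114) - 254568 = ((4 + 2*((3/(-1))/2)) - 202114) - 254568 = ((4 + 2*((-1*3)/2)) - 202114) - 254568 = ((4 + 2*((½)*(-3))) - 202114) - 254568 = ((4 + 2*(-3/2)) - 202114) - 254568 = ((4 - 3) - 202114) - 254568 = (1 - 202114) - 254568 = -202113 - 254568 = -456681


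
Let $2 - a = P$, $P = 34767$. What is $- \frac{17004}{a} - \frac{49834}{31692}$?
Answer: $- \frac{596794121}{550886190} \approx -1.0833$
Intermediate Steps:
$a = -34765$ ($a = 2 - 34767 = -34765$)
$- \frac{17004}{a} - \frac{49834}{31692} = - \frac{17004}{-34765} - \frac{49834}{31692} = \left(-17004\right) \left(- \frac{1}{34765}\right) - \frac{24917}{15846} = \frac{17004}{34765} - \frac{24917}{15846} = - \frac{596794121}{550886190}$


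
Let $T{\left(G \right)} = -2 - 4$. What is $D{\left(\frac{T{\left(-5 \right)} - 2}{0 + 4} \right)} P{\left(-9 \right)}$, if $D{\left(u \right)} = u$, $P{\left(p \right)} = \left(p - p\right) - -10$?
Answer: $-20$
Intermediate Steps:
$T{\left(G \right)} = -6$ ($T{\left(G \right)} = -2 - 4 = -6$)
$P{\left(p \right)} = 10$ ($P{\left(p \right)} = 0 + 10 = 10$)
$D{\left(\frac{T{\left(-5 \right)} - 2}{0 + 4} \right)} P{\left(-9 \right)} = \frac{-6 - 2}{0 + 4} \cdot 10 = - \frac{8}{4} \cdot 10 = \left(-8\right) \frac{1}{4} \cdot 10 = \left(-2\right) 10 = -20$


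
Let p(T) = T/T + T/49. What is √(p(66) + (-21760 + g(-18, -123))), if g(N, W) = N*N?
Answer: I*√1050249/7 ≈ 146.4*I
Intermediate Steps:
g(N, W) = N²
p(T) = 1 + T/49 (p(T) = 1 + T*(1/49) = 1 + T/49)
√(p(66) + (-21760 + g(-18, -123))) = √((1 + (1/49)*66) + (-21760 + (-18)²)) = √((1 + 66/49) + (-21760 + 324)) = √(115/49 - 21436) = √(-1050249/49) = I*√1050249/7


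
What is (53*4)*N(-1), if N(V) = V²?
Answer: 212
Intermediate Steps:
(53*4)*N(-1) = (53*4)*(-1)² = 212*1 = 212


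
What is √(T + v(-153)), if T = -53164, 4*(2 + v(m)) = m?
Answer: I*√212817/2 ≈ 230.66*I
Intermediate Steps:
v(m) = -2 + m/4
√(T + v(-153)) = √(-53164 + (-2 + (¼)*(-153))) = √(-53164 + (-2 - 153/4)) = √(-53164 - 161/4) = √(-212817/4) = I*√212817/2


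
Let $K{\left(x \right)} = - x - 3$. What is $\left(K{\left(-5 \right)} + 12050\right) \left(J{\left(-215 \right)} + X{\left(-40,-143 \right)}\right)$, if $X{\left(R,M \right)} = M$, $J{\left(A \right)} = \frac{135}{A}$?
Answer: $- \frac{74433152}{43} \approx -1.731 \cdot 10^{6}$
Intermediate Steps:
$K{\left(x \right)} = -3 - x$
$\left(K{\left(-5 \right)} + 12050\right) \left(J{\left(-215 \right)} + X{\left(-40,-143 \right)}\right) = \left(\left(-3 - -5\right) + 12050\right) \left(\frac{135}{-215} - 143\right) = \left(\left(-3 + 5\right) + 12050\right) \left(135 \left(- \frac{1}{215}\right) - 143\right) = \left(2 + 12050\right) \left(- \frac{27}{43} - 143\right) = 12052 \left(- \frac{6176}{43}\right) = - \frac{74433152}{43}$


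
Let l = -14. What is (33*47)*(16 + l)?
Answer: 3102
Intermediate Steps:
(33*47)*(16 + l) = (33*47)*(16 - 14) = 1551*2 = 3102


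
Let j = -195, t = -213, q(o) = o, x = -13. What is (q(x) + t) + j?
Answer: -421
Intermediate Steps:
(q(x) + t) + j = (-13 - 213) - 195 = -226 - 195 = -421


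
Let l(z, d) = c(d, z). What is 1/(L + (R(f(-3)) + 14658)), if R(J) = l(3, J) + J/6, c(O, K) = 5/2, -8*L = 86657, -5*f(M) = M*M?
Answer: 40/153123 ≈ 0.00026123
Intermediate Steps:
f(M) = -M²/5 (f(M) = -M*M/5 = -M²/5)
L = -86657/8 (L = -⅛*86657 = -86657/8 ≈ -10832.)
c(O, K) = 5/2 (c(O, K) = 5*(½) = 5/2)
l(z, d) = 5/2
R(J) = 5/2 + J/6
1/(L + (R(f(-3)) + 14658)) = 1/(-86657/8 + ((5/2 + (-⅕*(-3)²)/6) + 14658)) = 1/(-86657/8 + ((5/2 + (-⅕*9)/6) + 14658)) = 1/(-86657/8 + ((5/2 + (⅙)*(-9/5)) + 14658)) = 1/(-86657/8 + ((5/2 - 3/10) + 14658)) = 1/(-86657/8 + (11/5 + 14658)) = 1/(-86657/8 + 73301/5) = 1/(153123/40) = 40/153123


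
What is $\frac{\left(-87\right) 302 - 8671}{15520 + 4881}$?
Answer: $- \frac{34945}{20401} \approx -1.7129$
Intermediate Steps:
$\frac{\left(-87\right) 302 - 8671}{15520 + 4881} = \frac{-26274 - 8671}{20401} = \left(-34945\right) \frac{1}{20401} = - \frac{34945}{20401}$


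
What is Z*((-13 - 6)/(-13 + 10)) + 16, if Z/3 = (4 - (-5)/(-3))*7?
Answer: 979/3 ≈ 326.33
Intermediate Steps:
Z = 49 (Z = 3*((4 - (-5)/(-3))*7) = 3*((4 - (-5)*(-1)/3)*7) = 3*((4 - 1*5/3)*7) = 3*((4 - 5/3)*7) = 3*((7/3)*7) = 3*(49/3) = 49)
Z*((-13 - 6)/(-13 + 10)) + 16 = 49*((-13 - 6)/(-13 + 10)) + 16 = 49*(-19/(-3)) + 16 = 49*(-19*(-1/3)) + 16 = 49*(19/3) + 16 = 931/3 + 16 = 979/3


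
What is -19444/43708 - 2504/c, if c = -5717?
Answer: -429129/62469659 ≈ -0.0068694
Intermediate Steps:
-19444/43708 - 2504/c = -19444/43708 - 2504/(-5717) = -19444*1/43708 - 2504*(-1/5717) = -4861/10927 + 2504/5717 = -429129/62469659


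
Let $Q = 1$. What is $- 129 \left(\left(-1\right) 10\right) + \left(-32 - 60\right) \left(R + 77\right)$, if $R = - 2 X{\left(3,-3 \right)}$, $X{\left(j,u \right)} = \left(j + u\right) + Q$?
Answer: $-5610$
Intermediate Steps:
$X{\left(j,u \right)} = 1 + j + u$ ($X{\left(j,u \right)} = \left(j + u\right) + 1 = 1 + j + u$)
$R = -2$ ($R = - 2 \left(1 + 3 - 3\right) = \left(-2\right) 1 = -2$)
$- 129 \left(\left(-1\right) 10\right) + \left(-32 - 60\right) \left(R + 77\right) = - 129 \left(\left(-1\right) 10\right) + \left(-32 - 60\right) \left(-2 + 77\right) = \left(-129\right) \left(-10\right) - 6900 = 1290 - 6900 = -5610$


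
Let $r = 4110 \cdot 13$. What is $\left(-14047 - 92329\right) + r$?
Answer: $-52946$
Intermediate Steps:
$r = 53430$
$\left(-14047 - 92329\right) + r = \left(-14047 - 92329\right) + 53430 = -106376 + 53430 = -52946$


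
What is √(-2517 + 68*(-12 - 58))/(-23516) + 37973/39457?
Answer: 37973/39457 - I*√7277/23516 ≈ 0.96239 - 0.0036275*I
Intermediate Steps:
√(-2517 + 68*(-12 - 58))/(-23516) + 37973/39457 = √(-2517 + 68*(-70))*(-1/23516) + 37973*(1/39457) = √(-2517 - 4760)*(-1/23516) + 37973/39457 = √(-7277)*(-1/23516) + 37973/39457 = (I*√7277)*(-1/23516) + 37973/39457 = -I*√7277/23516 + 37973/39457 = 37973/39457 - I*√7277/23516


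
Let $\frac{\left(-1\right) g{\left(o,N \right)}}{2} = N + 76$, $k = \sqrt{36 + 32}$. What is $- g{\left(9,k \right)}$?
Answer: $152 + 4 \sqrt{17} \approx 168.49$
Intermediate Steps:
$k = 2 \sqrt{17}$ ($k = \sqrt{68} = 2 \sqrt{17} \approx 8.2462$)
$g{\left(o,N \right)} = -152 - 2 N$ ($g{\left(o,N \right)} = - 2 \left(N + 76\right) = - 2 \left(76 + N\right) = -152 - 2 N$)
$- g{\left(9,k \right)} = - (-152 - 2 \cdot 2 \sqrt{17}) = - (-152 - 4 \sqrt{17}) = 152 + 4 \sqrt{17}$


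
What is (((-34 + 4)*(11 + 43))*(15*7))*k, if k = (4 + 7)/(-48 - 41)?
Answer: 1871100/89 ≈ 21024.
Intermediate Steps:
k = -11/89 (k = 11/(-89) = 11*(-1/89) = -11/89 ≈ -0.12360)
(((-34 + 4)*(11 + 43))*(15*7))*k = (((-34 + 4)*(11 + 43))*(15*7))*(-11/89) = (-30*54*105)*(-11/89) = -1620*105*(-11/89) = -170100*(-11/89) = 1871100/89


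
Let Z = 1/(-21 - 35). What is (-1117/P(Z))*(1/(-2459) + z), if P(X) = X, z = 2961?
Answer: 455447242096/2459 ≈ 1.8522e+8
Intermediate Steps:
Z = -1/56 (Z = 1/(-56) = -1/56 ≈ -0.017857)
(-1117/P(Z))*(1/(-2459) + z) = (-1117/(-1/56))*(1/(-2459) + 2961) = (-1117*(-56))*(-1/2459 + 2961) = 62552*(7281098/2459) = 455447242096/2459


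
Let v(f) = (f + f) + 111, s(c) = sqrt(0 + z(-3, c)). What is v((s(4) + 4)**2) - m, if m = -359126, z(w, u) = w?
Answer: 359263 + 16*I*sqrt(3) ≈ 3.5926e+5 + 27.713*I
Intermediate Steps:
s(c) = I*sqrt(3) (s(c) = sqrt(0 - 3) = sqrt(-3) = I*sqrt(3))
v(f) = 111 + 2*f (v(f) = 2*f + 111 = 111 + 2*f)
v((s(4) + 4)**2) - m = (111 + 2*(I*sqrt(3) + 4)**2) - 1*(-359126) = (111 + 2*(4 + I*sqrt(3))**2) + 359126 = 359237 + 2*(4 + I*sqrt(3))**2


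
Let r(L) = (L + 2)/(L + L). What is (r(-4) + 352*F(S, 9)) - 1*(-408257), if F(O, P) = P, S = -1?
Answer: 1645701/4 ≈ 4.1143e+5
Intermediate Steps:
r(L) = (2 + L)/(2*L) (r(L) = (2 + L)/((2*L)) = (2 + L)*(1/(2*L)) = (2 + L)/(2*L))
(r(-4) + 352*F(S, 9)) - 1*(-408257) = ((1/2)*(2 - 4)/(-4) + 352*9) - 1*(-408257) = ((1/2)*(-1/4)*(-2) + 3168) + 408257 = (1/4 + 3168) + 408257 = 12673/4 + 408257 = 1645701/4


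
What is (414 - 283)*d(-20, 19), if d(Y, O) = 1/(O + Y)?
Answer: -131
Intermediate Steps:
(414 - 283)*d(-20, 19) = (414 - 283)/(19 - 20) = 131/(-1) = 131*(-1) = -131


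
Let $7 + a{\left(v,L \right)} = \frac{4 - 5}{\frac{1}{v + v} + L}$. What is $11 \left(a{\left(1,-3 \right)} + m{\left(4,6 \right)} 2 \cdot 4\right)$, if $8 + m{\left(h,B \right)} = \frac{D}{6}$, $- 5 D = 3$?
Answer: $- \frac{3927}{5} \approx -785.4$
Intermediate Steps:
$D = - \frac{3}{5}$ ($D = \left(- \frac{1}{5}\right) 3 = - \frac{3}{5} \approx -0.6$)
$a{\left(v,L \right)} = -7 - \frac{1}{L + \frac{1}{2 v}}$ ($a{\left(v,L \right)} = -7 + \frac{4 - 5}{\frac{1}{v + v} + L} = -7 - \frac{1}{\frac{1}{2 v} + L} = -7 - \frac{1}{L + \frac{1}{2 v}}$)
$m{\left(h,B \right)} = - \frac{81}{10}$ ($m{\left(h,B \right)} = -8 - \frac{3}{5 \cdot 6} = -8 - \frac{1}{10} = - \frac{81}{10}$)
$11 \left(a{\left(1,-3 \right)} + m{\left(4,6 \right)} 2 \cdot 4\right) = 11 \left(\frac{-7 - 2 - \left(-42\right) 1}{1 + 2 \left(-3\right) 1} + \left(- \frac{81}{10}\right) 2 \cdot 4\right) = 11 \left(\frac{-7 - 2 + 42}{1 - 6} - \frac{324}{5}\right) = 11 \left(\frac{1}{-5} \cdot 33 - \frac{324}{5}\right) = 11 \left(\left(- \frac{1}{5}\right) 33 - \frac{324}{5}\right) = 11 \left(- \frac{33}{5} - \frac{324}{5}\right) = 11 \left(- \frac{357}{5}\right) = - \frac{3927}{5}$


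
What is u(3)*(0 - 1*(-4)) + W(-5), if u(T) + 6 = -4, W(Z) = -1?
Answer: -41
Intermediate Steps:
u(T) = -10 (u(T) = -6 - 4 = -10)
u(3)*(0 - 1*(-4)) + W(-5) = -10*(0 - 1*(-4)) - 1 = -10*(0 + 4) - 1 = -10*4 - 1 = -40 - 1 = -41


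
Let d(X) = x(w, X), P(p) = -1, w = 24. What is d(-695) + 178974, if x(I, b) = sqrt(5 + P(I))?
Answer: 178976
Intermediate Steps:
x(I, b) = 2 (x(I, b) = sqrt(5 - 1) = sqrt(4) = 2)
d(X) = 2
d(-695) + 178974 = 2 + 178974 = 178976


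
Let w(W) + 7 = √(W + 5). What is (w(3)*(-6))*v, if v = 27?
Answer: 1134 - 324*√2 ≈ 675.79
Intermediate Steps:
w(W) = -7 + √(5 + W) (w(W) = -7 + √(W + 5) = -7 + √(5 + W))
(w(3)*(-6))*v = ((-7 + √(5 + 3))*(-6))*27 = ((-7 + √8)*(-6))*27 = ((-7 + 2*√2)*(-6))*27 = (42 - 12*√2)*27 = 1134 - 324*√2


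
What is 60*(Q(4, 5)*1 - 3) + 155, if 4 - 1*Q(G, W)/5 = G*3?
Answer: -2425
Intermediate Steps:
Q(G, W) = 20 - 15*G (Q(G, W) = 20 - 5*G*3 = 20 - 15*G)
60*(Q(4, 5)*1 - 3) + 155 = 60*((20 - 15*4)*1 - 3) + 155 = 60*((20 - 60)*1 - 3) + 155 = 60*(-40*1 - 3) + 155 = 60*(-40 - 3) + 155 = 60*(-43) + 155 = -2580 + 155 = -2425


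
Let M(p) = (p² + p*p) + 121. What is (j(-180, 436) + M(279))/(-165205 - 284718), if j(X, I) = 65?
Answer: -155868/449923 ≈ -0.34643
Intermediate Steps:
M(p) = 121 + 2*p² (M(p) = (p² + p²) + 121 = 2*p² + 121 = 121 + 2*p²)
(j(-180, 436) + M(279))/(-165205 - 284718) = (65 + (121 + 2*279²))/(-165205 - 284718) = (65 + (121 + 2*77841))/(-449923) = (65 + (121 + 155682))*(-1/449923) = (65 + 155803)*(-1/449923) = 155868*(-1/449923) = -155868/449923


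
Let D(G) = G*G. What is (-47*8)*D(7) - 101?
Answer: -18525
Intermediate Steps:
D(G) = G²
(-47*8)*D(7) - 101 = -47*8*7² - 101 = -376*49 - 101 = -18424 - 101 = -18525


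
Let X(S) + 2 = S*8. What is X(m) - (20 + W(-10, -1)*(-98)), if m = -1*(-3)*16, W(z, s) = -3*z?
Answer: 3302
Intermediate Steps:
m = 48 (m = 3*16 = 48)
X(S) = -2 + 8*S (X(S) = -2 + S*8 = -2 + 8*S)
X(m) - (20 + W(-10, -1)*(-98)) = (-2 + 8*48) - (20 - 3*(-10)*(-98)) = (-2 + 384) - (20 + 30*(-98)) = 382 - (20 - 2940) = 382 - 1*(-2920) = 382 + 2920 = 3302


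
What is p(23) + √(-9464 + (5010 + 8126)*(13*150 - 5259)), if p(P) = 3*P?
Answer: 69 + 2*I*√10869122 ≈ 69.0 + 6593.7*I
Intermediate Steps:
p(23) + √(-9464 + (5010 + 8126)*(13*150 - 5259)) = 3*23 + √(-9464 + (5010 + 8126)*(13*150 - 5259)) = 69 + √(-9464 + 13136*(1950 - 5259)) = 69 + √(-9464 + 13136*(-3309)) = 69 + √(-9464 - 43467024) = 69 + √(-43476488) = 69 + 2*I*√10869122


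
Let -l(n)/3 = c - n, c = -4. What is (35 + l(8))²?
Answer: 5041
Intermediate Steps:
l(n) = 12 + 3*n (l(n) = -3*(-4 - n) = 12 + 3*n)
(35 + l(8))² = (35 + (12 + 3*8))² = (35 + (12 + 24))² = (35 + 36)² = 71² = 5041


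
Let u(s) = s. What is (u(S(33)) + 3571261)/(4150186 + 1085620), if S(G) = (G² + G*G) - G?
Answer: 1786703/2617903 ≈ 0.68249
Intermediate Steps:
S(G) = -G + 2*G² (S(G) = (G² + G²) - G = 2*G² - G = -G + 2*G²)
(u(S(33)) + 3571261)/(4150186 + 1085620) = (33*(-1 + 2*33) + 3571261)/(4150186 + 1085620) = (33*(-1 + 66) + 3571261)/5235806 = (33*65 + 3571261)*(1/5235806) = (2145 + 3571261)*(1/5235806) = 3573406*(1/5235806) = 1786703/2617903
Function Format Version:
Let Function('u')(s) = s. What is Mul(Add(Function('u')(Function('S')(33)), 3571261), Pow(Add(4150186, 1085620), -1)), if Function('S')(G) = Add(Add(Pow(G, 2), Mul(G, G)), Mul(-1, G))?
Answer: Rational(1786703, 2617903) ≈ 0.68249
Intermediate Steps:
Function('S')(G) = Add(Mul(-1, G), Mul(2, Pow(G, 2))) (Function('S')(G) = Add(Add(Pow(G, 2), Pow(G, 2)), Mul(-1, G)) = Add(Mul(2, Pow(G, 2)), Mul(-1, G)) = Add(Mul(-1, G), Mul(2, Pow(G, 2))))
Mul(Add(Function('u')(Function('S')(33)), 3571261), Pow(Add(4150186, 1085620), -1)) = Mul(Add(Mul(33, Add(-1, Mul(2, 33))), 3571261), Pow(Add(4150186, 1085620), -1)) = Mul(Add(Mul(33, Add(-1, 66)), 3571261), Pow(5235806, -1)) = Mul(Add(Mul(33, 65), 3571261), Rational(1, 5235806)) = Mul(Add(2145, 3571261), Rational(1, 5235806)) = Mul(3573406, Rational(1, 5235806)) = Rational(1786703, 2617903)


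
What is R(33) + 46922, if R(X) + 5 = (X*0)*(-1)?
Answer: 46917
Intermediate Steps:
R(X) = -5 (R(X) = -5 + (X*0)*(-1) = -5 + 0*(-1) = -5 + 0 = -5)
R(33) + 46922 = -5 + 46922 = 46917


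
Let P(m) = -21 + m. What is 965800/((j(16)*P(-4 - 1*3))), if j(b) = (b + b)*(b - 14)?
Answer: -120725/224 ≈ -538.95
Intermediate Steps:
j(b) = 2*b*(-14 + b) (j(b) = (2*b)*(-14 + b) = 2*b*(-14 + b))
965800/((j(16)*P(-4 - 1*3))) = 965800/(((2*16*(-14 + 16))*(-21 + (-4 - 1*3)))) = 965800/(((2*16*2)*(-21 + (-4 - 3)))) = 965800/((64*(-21 - 7))) = 965800/((64*(-28))) = 965800/(-1792) = 965800*(-1/1792) = -120725/224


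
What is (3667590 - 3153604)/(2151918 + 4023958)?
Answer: 256993/3087938 ≈ 0.083225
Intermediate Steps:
(3667590 - 3153604)/(2151918 + 4023958) = 513986/6175876 = 513986*(1/6175876) = 256993/3087938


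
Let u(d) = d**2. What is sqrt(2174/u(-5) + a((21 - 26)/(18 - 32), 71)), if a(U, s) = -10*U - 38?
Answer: 13*sqrt(329)/35 ≈ 6.7371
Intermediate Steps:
a(U, s) = -38 - 10*U
sqrt(2174/u(-5) + a((21 - 26)/(18 - 32), 71)) = sqrt(2174/((-5)**2) + (-38 - 10*(21 - 26)/(18 - 32))) = sqrt(2174/25 + (-38 - (-50)/(-14))) = sqrt(2174*(1/25) + (-38 - (-50)*(-1)/14)) = sqrt(2174/25 + (-38 - 10*5/14)) = sqrt(2174/25 + (-38 - 25/7)) = sqrt(2174/25 - 291/7) = sqrt(7943/175) = 13*sqrt(329)/35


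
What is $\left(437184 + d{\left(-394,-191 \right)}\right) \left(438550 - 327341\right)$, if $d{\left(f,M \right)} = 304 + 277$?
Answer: $48683407885$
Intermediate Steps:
$d{\left(f,M \right)} = 581$
$\left(437184 + d{\left(-394,-191 \right)}\right) \left(438550 - 327341\right) = \left(437184 + 581\right) \left(438550 - 327341\right) = 437765 \cdot 111209 = 48683407885$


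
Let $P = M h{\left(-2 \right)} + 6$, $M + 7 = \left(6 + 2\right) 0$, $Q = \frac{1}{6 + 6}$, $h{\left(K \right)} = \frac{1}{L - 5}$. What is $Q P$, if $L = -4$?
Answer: $\frac{61}{108} \approx 0.56481$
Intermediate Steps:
$h{\left(K \right)} = - \frac{1}{9}$ ($h{\left(K \right)} = \frac{1}{-4 - 5} = \frac{1}{-9} = - \frac{1}{9}$)
$Q = \frac{1}{12} \approx 0.083333$
$M = -7$ ($M = -7 + \left(6 + 2\right) 0 = -7 + 8 \cdot 0 = -7 + 0 = -7$)
$P = \frac{61}{9}$ ($P = \left(-7\right) \left(- \frac{1}{9}\right) + 6 = \frac{7}{9} + 6 = \frac{61}{9} \approx 6.7778$)
$Q P = \frac{1}{12} \cdot \frac{61}{9} = \frac{61}{108}$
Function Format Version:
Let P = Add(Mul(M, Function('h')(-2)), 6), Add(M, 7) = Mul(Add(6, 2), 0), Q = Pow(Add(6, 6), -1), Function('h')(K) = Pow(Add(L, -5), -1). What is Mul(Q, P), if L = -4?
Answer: Rational(61, 108) ≈ 0.56481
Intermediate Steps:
Function('h')(K) = Rational(-1, 9) (Function('h')(K) = Pow(Add(-4, -5), -1) = Pow(-9, -1) = Rational(-1, 9))
Q = Rational(1, 12) (Q = Pow(12, -1) = Rational(1, 12) ≈ 0.083333)
M = -7 (M = Add(-7, Mul(Add(6, 2), 0)) = Add(-7, Mul(8, 0)) = Add(-7, 0) = -7)
P = Rational(61, 9) (P = Add(Mul(-7, Rational(-1, 9)), 6) = Add(Rational(7, 9), 6) = Rational(61, 9) ≈ 6.7778)
Mul(Q, P) = Mul(Rational(1, 12), Rational(61, 9)) = Rational(61, 108)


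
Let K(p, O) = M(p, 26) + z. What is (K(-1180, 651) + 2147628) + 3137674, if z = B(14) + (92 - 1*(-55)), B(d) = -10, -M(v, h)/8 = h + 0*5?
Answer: 5285231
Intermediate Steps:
M(v, h) = -8*h (M(v, h) = -8*(h + 0*5) = -8*(h + 0) = -8*h)
z = 137 (z = -10 + (92 - 1*(-55)) = -10 + (92 + 55) = -10 + 147 = 137)
K(p, O) = -71 (K(p, O) = -8*26 + 137 = -208 + 137 = -71)
(K(-1180, 651) + 2147628) + 3137674 = (-71 + 2147628) + 3137674 = 2147557 + 3137674 = 5285231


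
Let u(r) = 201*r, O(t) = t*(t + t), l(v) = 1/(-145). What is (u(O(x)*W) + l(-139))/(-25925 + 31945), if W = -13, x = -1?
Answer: -108253/124700 ≈ -0.86811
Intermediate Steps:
l(v) = -1/145
O(t) = 2*t² (O(t) = t*(2*t) = 2*t²)
(u(O(x)*W) + l(-139))/(-25925 + 31945) = (201*((2*(-1)²)*(-13)) - 1/145)/(-25925 + 31945) = (201*((2*1)*(-13)) - 1/145)/6020 = (201*(2*(-13)) - 1/145)*(1/6020) = (201*(-26) - 1/145)*(1/6020) = (-5226 - 1/145)*(1/6020) = -757771/145*1/6020 = -108253/124700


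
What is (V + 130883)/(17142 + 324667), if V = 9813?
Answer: 140696/341809 ≈ 0.41162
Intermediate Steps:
(V + 130883)/(17142 + 324667) = (9813 + 130883)/(17142 + 324667) = 140696/341809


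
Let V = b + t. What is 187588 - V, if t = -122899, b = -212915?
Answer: 523402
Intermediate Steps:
V = -335814 (V = -212915 - 122899 = -335814)
187588 - V = 187588 - 1*(-335814) = 187588 + 335814 = 523402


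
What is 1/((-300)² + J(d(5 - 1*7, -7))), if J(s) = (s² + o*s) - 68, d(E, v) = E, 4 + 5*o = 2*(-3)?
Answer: 1/89940 ≈ 1.1119e-5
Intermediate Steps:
o = -2 (o = -⅘ + (2*(-3))/5 = -⅘ + (⅕)*(-6) = -⅘ - 6/5 = -2)
J(s) = -68 + s² - 2*s (J(s) = (s² - 2*s) - 68 = -68 + s² - 2*s)
1/((-300)² + J(d(5 - 1*7, -7))) = 1/((-300)² + (-68 + (5 - 1*7)² - 2*(5 - 1*7))) = 1/(90000 + (-68 + (5 - 7)² - 2*(5 - 7))) = 1/(90000 + (-68 + (-2)² - 2*(-2))) = 1/(90000 + (-68 + 4 + 4)) = 1/(90000 - 60) = 1/89940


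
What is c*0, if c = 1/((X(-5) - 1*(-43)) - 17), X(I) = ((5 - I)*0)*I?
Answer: 0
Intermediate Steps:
X(I) = 0 (X(I) = 0*I = 0)
c = 1/26 (c = 1/((0 - 1*(-43)) - 17) = 1/((0 + 43) - 17) = 1/(43 - 17) = 1/26 ≈ 0.038462)
c*0 = (1/26)*0 = 0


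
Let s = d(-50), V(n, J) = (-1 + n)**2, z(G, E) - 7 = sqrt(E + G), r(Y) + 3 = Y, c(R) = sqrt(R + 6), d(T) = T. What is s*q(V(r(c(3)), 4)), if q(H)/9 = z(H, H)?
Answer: -3150 - 450*sqrt(2) ≈ -3786.4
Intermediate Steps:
c(R) = sqrt(6 + R)
r(Y) = -3 + Y
z(G, E) = 7 + sqrt(E + G)
q(H) = 63 + 9*sqrt(2)*sqrt(H) (q(H) = 9*(7 + sqrt(H + H)) = 9*(7 + sqrt(2*H)) = 9*(7 + sqrt(2)*sqrt(H)) = 63 + 9*sqrt(2)*sqrt(H))
s = -50
s*q(V(r(c(3)), 4)) = -50*(63 + 9*sqrt(2)*sqrt((-1 + (-3 + sqrt(6 + 3)))**2)) = -50*(63 + 9*sqrt(2)*sqrt((-1 + (-3 + sqrt(9)))**2)) = -50*(63 + 9*sqrt(2)*sqrt((-1 + (-3 + 3))**2)) = -50*(63 + 9*sqrt(2)*sqrt((-1 + 0)**2)) = -50*(63 + 9*sqrt(2)*sqrt((-1)**2)) = -50*(63 + 9*sqrt(2)*sqrt(1)) = -50*(63 + 9*sqrt(2)*1) = -50*(63 + 9*sqrt(2)) = -3150 - 450*sqrt(2)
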